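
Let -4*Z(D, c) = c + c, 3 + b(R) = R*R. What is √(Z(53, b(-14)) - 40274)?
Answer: I*√161482/2 ≈ 200.92*I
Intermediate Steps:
b(R) = -3 + R² (b(R) = -3 + R*R = -3 + R²)
Z(D, c) = -c/2 (Z(D, c) = -(c + c)/4 = -c/2)
√(Z(53, b(-14)) - 40274) = √(-(-3 + (-14)²)/2 - 40274) = √(-(-3 + 196)/2 - 40274) = √(-½*193 - 40274) = √(-193/2 - 40274) = √(-80741/2) = I*√161482/2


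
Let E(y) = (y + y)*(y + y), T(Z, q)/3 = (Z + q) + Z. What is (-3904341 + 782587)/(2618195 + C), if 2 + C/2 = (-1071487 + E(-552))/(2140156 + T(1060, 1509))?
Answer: -6715027089422/5631841717871 ≈ -1.1923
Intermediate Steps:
T(Z, q) = 3*q + 6*Z (T(Z, q) = 3*((Z + q) + Z) = 3*(q + 2*Z) = 3*q + 6*Z)
E(y) = 4*y² (E(y) = (2*y)*(2*y) = 4*y²)
C = -8309514/2151043 (C = -4 + 2*((-1071487 + 4*(-552)²)/(2140156 + (3*1509 + 6*1060))) = -4 + 2*((-1071487 + 4*304704)/(2140156 + (4527 + 6360))) = -4 + 2*((-1071487 + 1218816)/(2140156 + 10887)) = -4 + 2*(147329/2151043) = -4 + 294658/2151043 = -8309514/2151043 ≈ -3.8630)
(-3904341 + 782587)/(2618195 + C) = (-3904341 + 782587)/(2618195 - 8309514/2151043) = -3121754/5631841717871/2151043 = -3121754*2151043/5631841717871 = -6715027089422/5631841717871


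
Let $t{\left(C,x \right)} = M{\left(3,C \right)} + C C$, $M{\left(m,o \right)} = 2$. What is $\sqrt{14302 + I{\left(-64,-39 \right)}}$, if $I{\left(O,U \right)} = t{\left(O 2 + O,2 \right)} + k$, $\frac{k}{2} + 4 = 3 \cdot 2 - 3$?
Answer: $\sqrt{51166} \approx 226.2$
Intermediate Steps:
$k = -2$ ($k = -8 + 2 \left(3 \cdot 2 - 3\right) = -8 + 2 \left(6 - 3\right) = -8 + 2 \cdot 3 = -8 + 6 = -2$)
$t{\left(C,x \right)} = 2 + C^{2}$ ($t{\left(C,x \right)} = 2 + C C = 2 + C^{2}$)
$I{\left(O,U \right)} = 9 O^{2}$ ($I{\left(O,U \right)} = \left(2 + \left(O 2 + O\right)^{2}\right) - 2 = \left(2 + \left(2 O + O\right)^{2}\right) - 2 = \left(2 + \left(3 O\right)^{2}\right) - 2 = \left(2 + 9 O^{2}\right) - 2 = 9 O^{2}$)
$\sqrt{14302 + I{\left(-64,-39 \right)}} = \sqrt{14302 + 9 \left(-64\right)^{2}} = \sqrt{14302 + 9 \cdot 4096} = \sqrt{14302 + 36864} = \sqrt{51166}$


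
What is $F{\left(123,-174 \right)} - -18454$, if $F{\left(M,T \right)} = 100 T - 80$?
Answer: $974$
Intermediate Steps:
$F{\left(M,T \right)} = -80 + 100 T$
$F{\left(123,-174 \right)} - -18454 = \left(-80 + 100 \left(-174\right)\right) - -18454 = \left(-80 - 17400\right) + 18454 = -17480 + 18454 = 974$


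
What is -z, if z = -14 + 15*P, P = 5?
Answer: -61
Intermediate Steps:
z = 61 (z = -14 + 15*5 = -14 + 75 = 61)
-z = -1*61 = -61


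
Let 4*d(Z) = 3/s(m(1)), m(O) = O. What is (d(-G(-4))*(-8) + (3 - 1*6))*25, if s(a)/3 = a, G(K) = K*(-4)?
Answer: -125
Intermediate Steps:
G(K) = -4*K
s(a) = 3*a
d(Z) = 1/4 (d(Z) = (3/((3*1)))/4 = (3/3)/4 = (3*(1/3))/4 = (1/4)*1 = 1/4)
(d(-G(-4))*(-8) + (3 - 1*6))*25 = ((1/4)*(-8) + (3 - 1*6))*25 = (-2 + (3 - 6))*25 = (-2 - 3)*25 = -5*25 = -125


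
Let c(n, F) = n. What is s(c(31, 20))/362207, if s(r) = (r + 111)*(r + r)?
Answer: 8804/362207 ≈ 0.024307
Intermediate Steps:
s(r) = 2*r*(111 + r) (s(r) = (111 + r)*(2*r) = 2*r*(111 + r))
s(c(31, 20))/362207 = (2*31*(111 + 31))/362207 = (2*31*142)*(1/362207) = 8804*(1/362207) = 8804/362207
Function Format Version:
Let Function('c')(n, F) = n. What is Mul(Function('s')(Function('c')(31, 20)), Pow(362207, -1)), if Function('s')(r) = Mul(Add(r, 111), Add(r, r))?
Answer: Rational(8804, 362207) ≈ 0.024307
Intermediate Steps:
Function('s')(r) = Mul(2, r, Add(111, r)) (Function('s')(r) = Mul(Add(111, r), Mul(2, r)) = Mul(2, r, Add(111, r)))
Mul(Function('s')(Function('c')(31, 20)), Pow(362207, -1)) = Mul(Mul(2, 31, Add(111, 31)), Pow(362207, -1)) = Mul(Mul(2, 31, 142), Rational(1, 362207)) = Mul(8804, Rational(1, 362207)) = Rational(8804, 362207)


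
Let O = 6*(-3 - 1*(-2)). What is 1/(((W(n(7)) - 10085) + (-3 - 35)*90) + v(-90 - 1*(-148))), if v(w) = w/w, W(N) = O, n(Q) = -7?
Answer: -1/13510 ≈ -7.4019e-5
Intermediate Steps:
O = -6 (O = 6*(-3 + 2) = 6*(-1) = -6)
W(N) = -6
v(w) = 1
1/(((W(n(7)) - 10085) + (-3 - 35)*90) + v(-90 - 1*(-148))) = 1/(((-6 - 10085) + (-3 - 35)*90) + 1) = 1/((-10091 - 38*90) + 1) = 1/((-10091 - 3420) + 1) = 1/(-13511 + 1) = 1/(-13510) = -1/13510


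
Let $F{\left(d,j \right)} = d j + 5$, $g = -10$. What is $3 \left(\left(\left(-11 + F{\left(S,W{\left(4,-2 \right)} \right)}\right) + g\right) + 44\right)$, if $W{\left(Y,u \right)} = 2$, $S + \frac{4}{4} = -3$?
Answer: $60$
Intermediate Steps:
$S = -4$ ($S = -1 - 3 = -4$)
$F{\left(d,j \right)} = 5 + d j$
$3 \left(\left(\left(-11 + F{\left(S,W{\left(4,-2 \right)} \right)}\right) + g\right) + 44\right) = 3 \left(\left(\left(-11 + \left(5 - 8\right)\right) - 10\right) + 44\right) = 3 \left(\left(\left(-11 - 3\right) - 10\right) + 44\right) = 3 \left(\left(-14 - 10\right) + 44\right) = 3 \left(-24 + 44\right) = 3 \cdot 20 = 60$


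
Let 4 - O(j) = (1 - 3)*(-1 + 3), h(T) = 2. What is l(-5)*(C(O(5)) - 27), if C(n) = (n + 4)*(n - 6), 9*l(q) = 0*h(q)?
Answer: 0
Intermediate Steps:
l(q) = 0 (l(q) = (0*2)/9 = (⅑)*0 = 0)
O(j) = 8 (O(j) = 4 - (1 - 3)*(-1 + 3) = 4 - (-2)*2 = 4 - 1*(-4) = 4 + 4 = 8)
C(n) = (-6 + n)*(4 + n) (C(n) = (4 + n)*(-6 + n) = (-6 + n)*(4 + n))
l(-5)*(C(O(5)) - 27) = 0*((-24 + 8² - 2*8) - 27) = 0*((-24 + 64 - 16) - 27) = 0*(24 - 27) = 0*(-3) = 0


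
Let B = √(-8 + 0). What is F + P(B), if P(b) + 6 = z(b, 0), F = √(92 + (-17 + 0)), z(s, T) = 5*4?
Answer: 14 + 5*√3 ≈ 22.660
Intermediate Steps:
B = 2*I*√2 (B = √(-8) = 2*I*√2 ≈ 2.8284*I)
z(s, T) = 20
F = 5*√3 (F = √(92 - 17) = √75 = 5*√3 ≈ 8.6602)
P(b) = 14 (P(b) = -6 + 20 = 14)
F + P(B) = 5*√3 + 14 = 14 + 5*√3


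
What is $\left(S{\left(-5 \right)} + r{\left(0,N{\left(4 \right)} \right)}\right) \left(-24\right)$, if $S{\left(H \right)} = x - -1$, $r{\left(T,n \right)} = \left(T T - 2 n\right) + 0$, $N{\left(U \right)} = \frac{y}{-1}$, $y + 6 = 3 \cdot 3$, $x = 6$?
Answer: $-312$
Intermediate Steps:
$y = 3$ ($y = -6 + 3 \cdot 3 = -6 + 9 = 3$)
$N{\left(U \right)} = -3$ ($N{\left(U \right)} = \frac{3}{-1} = 3 \left(-1\right) = -3$)
$r{\left(T,n \right)} = T^{2} - 2 n$ ($r{\left(T,n \right)} = \left(T^{2} - 2 n\right) + 0 = T^{2} - 2 n$)
$S{\left(H \right)} = 7$ ($S{\left(H \right)} = 6 - -1 = 6 + 1 = 7$)
$\left(S{\left(-5 \right)} + r{\left(0,N{\left(4 \right)} \right)}\right) \left(-24\right) = \left(7 + \left(0^{2} - -6\right)\right) \left(-24\right) = \left(7 + \left(0 + 6\right)\right) \left(-24\right) = \left(7 + 6\right) \left(-24\right) = 13 \left(-24\right) = -312$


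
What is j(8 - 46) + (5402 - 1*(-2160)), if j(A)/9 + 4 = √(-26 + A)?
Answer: 7526 + 72*I ≈ 7526.0 + 72.0*I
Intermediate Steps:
j(A) = -36 + 9*√(-26 + A)
j(8 - 46) + (5402 - 1*(-2160)) = (-36 + 9*√(-26 + (8 - 46))) + (5402 - 1*(-2160)) = (-36 + 9*√(-26 - 38)) + (5402 + 2160) = (-36 + 9*√(-64)) + 7562 = (-36 + 9*(8*I)) + 7562 = (-36 + 72*I) + 7562 = 7526 + 72*I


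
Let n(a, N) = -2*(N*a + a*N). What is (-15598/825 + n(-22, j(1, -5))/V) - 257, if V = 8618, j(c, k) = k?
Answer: -89182637/323175 ≈ -275.96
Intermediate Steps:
n(a, N) = -4*N*a (n(a, N) = -2*(N*a + N*a) = -4*N*a)
(-15598/825 + n(-22, j(1, -5))/V) - 257 = (-15598/825 - 4*(-5)*(-22)/8618) - 257 = (-15598*1/825 - 440*1/8618) - 257 = (-1418/75 - 220/4309) - 257 = -6126662/323175 - 257 = -89182637/323175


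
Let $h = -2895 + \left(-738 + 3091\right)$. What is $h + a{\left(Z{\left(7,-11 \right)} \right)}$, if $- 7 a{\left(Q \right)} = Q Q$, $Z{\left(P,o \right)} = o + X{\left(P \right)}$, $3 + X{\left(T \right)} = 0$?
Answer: $-570$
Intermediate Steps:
$X{\left(T \right)} = -3$ ($X{\left(T \right)} = -3 + 0 = -3$)
$Z{\left(P,o \right)} = -3 + o$ ($Z{\left(P,o \right)} = o - 3 = -3 + o$)
$a{\left(Q \right)} = - \frac{Q^{2}}{7}$ ($a{\left(Q \right)} = - \frac{Q Q}{7} = - \frac{Q^{2}}{7}$)
$h = -542$ ($h = -2895 + 2353 = -542$)
$h + a{\left(Z{\left(7,-11 \right)} \right)} = -542 - \frac{\left(-3 - 11\right)^{2}}{7} = -542 - \frac{\left(-14\right)^{2}}{7} = -542 - 28 = -570$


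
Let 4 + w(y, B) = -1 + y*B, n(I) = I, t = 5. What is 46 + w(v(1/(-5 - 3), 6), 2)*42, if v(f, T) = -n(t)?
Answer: -584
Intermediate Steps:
v(f, T) = -5 (v(f, T) = -1*5 = -5)
w(y, B) = -5 + B*y (w(y, B) = -4 + (-1 + y*B) = -4 + (-1 + B*y) = -5 + B*y)
46 + w(v(1/(-5 - 3), 6), 2)*42 = 46 + (-5 + 2*(-5))*42 = 46 + (-5 - 10)*42 = 46 - 15*42 = 46 - 630 = -584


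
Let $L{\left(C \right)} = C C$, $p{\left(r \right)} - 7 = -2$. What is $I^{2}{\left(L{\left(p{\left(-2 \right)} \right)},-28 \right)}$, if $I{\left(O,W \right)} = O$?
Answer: $625$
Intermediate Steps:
$p{\left(r \right)} = 5$ ($p{\left(r \right)} = 7 - 2 = 5$)
$L{\left(C \right)} = C^{2}$
$I^{2}{\left(L{\left(p{\left(-2 \right)} \right)},-28 \right)} = \left(5^{2}\right)^{2} = 25^{2} = 625$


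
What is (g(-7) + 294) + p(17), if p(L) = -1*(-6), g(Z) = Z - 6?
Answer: 287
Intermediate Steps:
g(Z) = -6 + Z
p(L) = 6
(g(-7) + 294) + p(17) = ((-6 - 7) + 294) + 6 = (-13 + 294) + 6 = 281 + 6 = 287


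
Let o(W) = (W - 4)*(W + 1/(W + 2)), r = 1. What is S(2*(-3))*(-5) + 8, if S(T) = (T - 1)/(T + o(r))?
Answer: 9/2 ≈ 4.5000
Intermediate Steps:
o(W) = (-4 + W)*(W + 1/(2 + W))
S(T) = (-1 + T)/(-4 + T) (S(T) = (T - 1)/(T + (-4 + 1**3 - 7*1 - 2*1**2)/(2 + 1)) = (-1 + T)/(T + (-4 + 1 - 7 - 2*1)/3) = (-1 + T)/(T + (-4 + 1 - 7 - 2)/3) = (-1 + T)/(T + (1/3)*(-12)) = (-1 + T)/(T - 4) = (-1 + T)/(-4 + T))
S(2*(-3))*(-5) + 8 = ((-1 + 2*(-3))/(-4 + 2*(-3)))*(-5) + 8 = ((-1 - 6)/(-4 - 6))*(-5) + 8 = (-7/(-10))*(-5) + 8 = -1/10*(-7)*(-5) + 8 = (7/10)*(-5) + 8 = -7/2 + 8 = 9/2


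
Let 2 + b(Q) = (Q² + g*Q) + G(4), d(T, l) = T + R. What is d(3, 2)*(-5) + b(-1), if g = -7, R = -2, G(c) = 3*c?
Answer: 13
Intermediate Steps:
d(T, l) = -2 + T (d(T, l) = T - 2 = -2 + T)
b(Q) = 10 + Q² - 7*Q (b(Q) = -2 + ((Q² - 7*Q) + 3*4) = -2 + ((Q² - 7*Q) + 12) = -2 + (12 + Q² - 7*Q) = 10 + Q² - 7*Q)
d(3, 2)*(-5) + b(-1) = (-2 + 3)*(-5) + (10 + (-1)² - 7*(-1)) = 1*(-5) + (10 + 1 + 7) = -5 + 18 = 13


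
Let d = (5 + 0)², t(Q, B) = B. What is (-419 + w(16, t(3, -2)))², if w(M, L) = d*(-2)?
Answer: 219961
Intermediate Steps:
d = 25 (d = 5² = 25)
w(M, L) = -50 (w(M, L) = 25*(-2) = -50)
(-419 + w(16, t(3, -2)))² = (-419 - 50)² = (-469)² = 219961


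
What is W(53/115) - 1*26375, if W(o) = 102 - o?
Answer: -3021448/115 ≈ -26273.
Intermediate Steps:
W(53/115) - 1*26375 = (102 - 53/115) - 1*26375 = (102 - 53/115) - 26375 = 11677/115 - 26375 = -3021448/115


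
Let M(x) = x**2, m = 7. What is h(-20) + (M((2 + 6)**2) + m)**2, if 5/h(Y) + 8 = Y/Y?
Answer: 117842258/7 ≈ 1.6835e+7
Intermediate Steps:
h(Y) = -5/7 (h(Y) = 5/(-8 + Y/Y) = 5/(-8 + 1) = 5/(-7) = 5*(-1/7) = -5/7)
h(-20) + (M((2 + 6)**2) + m)**2 = -5/7 + (((2 + 6)**2)**2 + 7)**2 = -5/7 + ((8**2)**2 + 7)**2 = -5/7 + (64**2 + 7)**2 = -5/7 + (4096 + 7)**2 = -5/7 + 4103**2 = -5/7 + 16834609 = 117842258/7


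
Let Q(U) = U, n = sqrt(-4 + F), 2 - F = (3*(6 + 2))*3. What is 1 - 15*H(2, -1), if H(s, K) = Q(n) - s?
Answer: 31 - 15*I*sqrt(74) ≈ 31.0 - 129.03*I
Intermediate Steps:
F = -70 (F = 2 - 3*(6 + 2)*3 = 2 - 3*8*3 = 2 - 24*3 = 2 - 1*72 = 2 - 72 = -70)
n = I*sqrt(74) (n = sqrt(-4 - 70) = sqrt(-74) = I*sqrt(74) ≈ 8.6023*I)
H(s, K) = -s + I*sqrt(74) (H(s, K) = I*sqrt(74) - s = -s + I*sqrt(74))
1 - 15*H(2, -1) = 1 - 15*(-1*2 + I*sqrt(74)) = 1 - 15*(-2 + I*sqrt(74)) = 1 + (30 - 15*I*sqrt(74)) = 31 - 15*I*sqrt(74)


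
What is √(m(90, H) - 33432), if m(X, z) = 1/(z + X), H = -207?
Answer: I*√50850085/39 ≈ 182.84*I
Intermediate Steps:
m(X, z) = 1/(X + z)
√(m(90, H) - 33432) = √(1/(90 - 207) - 33432) = √(1/(-117) - 33432) = √(-1/117 - 33432) = √(-3911545/117) = I*√50850085/39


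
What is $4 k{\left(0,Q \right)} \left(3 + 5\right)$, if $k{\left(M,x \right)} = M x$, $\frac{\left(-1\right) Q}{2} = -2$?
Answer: $0$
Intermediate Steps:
$Q = 4$ ($Q = \left(-2\right) \left(-2\right) = 4$)
$4 k{\left(0,Q \right)} \left(3 + 5\right) = 4 \cdot 0 \cdot 4 \left(3 + 5\right) = 4 \cdot 0 \cdot 8 = 0 \cdot 8 = 0$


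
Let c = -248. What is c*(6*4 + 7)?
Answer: -7688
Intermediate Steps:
c*(6*4 + 7) = -248*(6*4 + 7) = -248*(24 + 7) = -248*31 = -7688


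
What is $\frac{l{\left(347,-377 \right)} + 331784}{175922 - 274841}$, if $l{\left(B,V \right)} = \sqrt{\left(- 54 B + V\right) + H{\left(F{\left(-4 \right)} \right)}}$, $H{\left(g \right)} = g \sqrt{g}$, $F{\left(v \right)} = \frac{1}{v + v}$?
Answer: $- \frac{331784}{98919} - \frac{\sqrt{-1223360 - 2 i \sqrt{2}}}{791352} \approx -3.3541 + 0.0013977 i$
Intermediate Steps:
$F{\left(v \right)} = \frac{1}{2 v}$
$H{\left(g \right)} = g^{\frac{3}{2}}$
$l{\left(B,V \right)} = \sqrt{V - 54 B - \frac{i \sqrt{2}}{32}}$ ($l{\left(B,V \right)} = \sqrt{\left(- 54 B + V\right) + \left(\frac{1}{2 \left(-4\right)}\right)^{\frac{3}{2}}} = \sqrt{\left(V - 54 B\right) + \left(\frac{1}{2} \left(- \frac{1}{4}\right)\right)^{\frac{3}{2}}} = \sqrt{\left(V - 54 B\right) + \left(- \frac{1}{8}\right)^{\frac{3}{2}}} = \sqrt{\left(V - 54 B\right) - \frac{i \sqrt{2}}{32}} = \sqrt{V - 54 B - \frac{i \sqrt{2}}{32}}$)
$\frac{l{\left(347,-377 \right)} + 331784}{175922 - 274841} = \frac{\frac{\sqrt{\left(-3456\right) 347 + 64 \left(-377\right) - 2 i \sqrt{2}}}{8} + 331784}{175922 - 274841} = \frac{\frac{\sqrt{-1199232 - 24128 - 2 i \sqrt{2}}}{8} + 331784}{-98919} = \left(\frac{\sqrt{-1223360 - 2 i \sqrt{2}}}{8} + 331784\right) \left(- \frac{1}{98919}\right) = \left(331784 + \frac{\sqrt{-1223360 - 2 i \sqrt{2}}}{8}\right) \left(- \frac{1}{98919}\right) = - \frac{331784}{98919} - \frac{\sqrt{-1223360 - 2 i \sqrt{2}}}{791352}$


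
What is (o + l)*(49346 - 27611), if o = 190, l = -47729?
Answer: -1033260165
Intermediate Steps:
(o + l)*(49346 - 27611) = (190 - 47729)*(49346 - 27611) = -47539*21735 = -1033260165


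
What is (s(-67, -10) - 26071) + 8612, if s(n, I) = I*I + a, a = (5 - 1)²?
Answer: -17343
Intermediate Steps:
a = 16 (a = 4² = 16)
s(n, I) = 16 + I² (s(n, I) = I*I + 16 = I² + 16 = 16 + I²)
(s(-67, -10) - 26071) + 8612 = ((16 + (-10)²) - 26071) + 8612 = ((16 + 100) - 26071) + 8612 = (116 - 26071) + 8612 = -25955 + 8612 = -17343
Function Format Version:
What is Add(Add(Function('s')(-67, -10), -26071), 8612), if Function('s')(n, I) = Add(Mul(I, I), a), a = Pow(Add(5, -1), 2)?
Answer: -17343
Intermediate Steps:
a = 16 (a = Pow(4, 2) = 16)
Function('s')(n, I) = Add(16, Pow(I, 2)) (Function('s')(n, I) = Add(Mul(I, I), 16) = Add(Pow(I, 2), 16) = Add(16, Pow(I, 2)))
Add(Add(Function('s')(-67, -10), -26071), 8612) = Add(Add(Add(16, Pow(-10, 2)), -26071), 8612) = Add(Add(Add(16, 100), -26071), 8612) = Add(Add(116, -26071), 8612) = Add(-25955, 8612) = -17343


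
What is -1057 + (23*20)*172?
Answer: 78063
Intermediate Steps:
-1057 + (23*20)*172 = -1057 + 460*172 = -1057 + 79120 = 78063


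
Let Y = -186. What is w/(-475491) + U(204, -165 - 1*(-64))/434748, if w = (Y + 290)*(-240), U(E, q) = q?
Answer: 3601095163/68906253756 ≈ 0.052261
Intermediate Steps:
w = -24960 (w = (-186 + 290)*(-240) = 104*(-240) = -24960)
w/(-475491) + U(204, -165 - 1*(-64))/434748 = -24960/(-475491) + (-165 - 1*(-64))/434748 = -24960*(-1/475491) + (-165 + 64)*(1/434748) = 8320/158497 - 101*1/434748 = 8320/158497 - 101/434748 = 3601095163/68906253756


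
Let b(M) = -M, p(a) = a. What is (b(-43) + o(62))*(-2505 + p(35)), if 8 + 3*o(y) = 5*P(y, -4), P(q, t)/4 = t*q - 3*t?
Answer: 3786510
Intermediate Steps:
P(q, t) = -12*t + 4*q*t (P(q, t) = 4*(t*q - 3*t) = 4*(q*t - 3*t) = 4*(-3*t + q*t) = -12*t + 4*q*t)
o(y) = 232/3 - 80*y/3 (o(y) = -8/3 + (5*(4*(-4)*(-3 + y)))/3 = -8/3 + (5*(48 - 16*y))/3 = -8/3 + (240 - 80*y)/3 = -8/3 + (80 - 80*y/3) = 232/3 - 80*y/3)
(b(-43) + o(62))*(-2505 + p(35)) = (-1*(-43) + (232/3 - 80/3*62))*(-2505 + 35) = (43 + (232/3 - 4960/3))*(-2470) = (43 - 1576)*(-2470) = -1533*(-2470) = 3786510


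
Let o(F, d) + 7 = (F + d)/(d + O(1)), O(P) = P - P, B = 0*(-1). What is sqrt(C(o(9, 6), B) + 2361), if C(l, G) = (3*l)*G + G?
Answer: sqrt(2361) ≈ 48.590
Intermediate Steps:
B = 0
O(P) = 0
o(F, d) = -7 + (F + d)/d (o(F, d) = -7 + (F + d)/(d + 0) = -7 + (F + d)/d)
C(l, G) = G + 3*G*l (C(l, G) = 3*G*l + G = G + 3*G*l)
sqrt(C(o(9, 6), B) + 2361) = sqrt(0*(1 + 3*(-6 + 9/6)) + 2361) = sqrt(0*(1 + 3*(-6 + 9*(1/6))) + 2361) = sqrt(0*(1 + 3*(-6 + 3/2)) + 2361) = sqrt(0*(1 + 3*(-9/2)) + 2361) = sqrt(0*(1 - 27/2) + 2361) = sqrt(0*(-25/2) + 2361) = sqrt(0 + 2361) = sqrt(2361)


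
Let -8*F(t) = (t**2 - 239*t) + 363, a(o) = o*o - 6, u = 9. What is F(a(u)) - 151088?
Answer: -1196767/8 ≈ -1.4960e+5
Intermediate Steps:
a(o) = -6 + o**2 (a(o) = o**2 - 6 = -6 + o**2)
F(t) = -363/8 - t**2/8 + 239*t/8 (F(t) = -((t**2 - 239*t) + 363)/8 = -(363 + t**2 - 239*t)/8 = -363/8 - t**2/8 + 239*t/8)
F(a(u)) - 151088 = (-363/8 - (-6 + 9**2)**2/8 + 239*(-6 + 9**2)/8) - 151088 = (-363/8 - (-6 + 81)**2/8 + 239*(-6 + 81)/8) - 151088 = (-363/8 - 1/8*75**2 + (239/8)*75) - 151088 = (-363/8 - 1/8*5625 + 17925/8) - 151088 = (-363/8 - 5625/8 + 17925/8) - 151088 = 11937/8 - 151088 = -1196767/8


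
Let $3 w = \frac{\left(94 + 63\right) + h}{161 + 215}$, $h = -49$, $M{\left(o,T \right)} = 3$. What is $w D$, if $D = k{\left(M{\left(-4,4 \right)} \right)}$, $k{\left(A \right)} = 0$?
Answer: $0$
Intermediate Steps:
$w = \frac{9}{94}$ ($w = \frac{\left(\left(94 + 63\right) - 49\right) \frac{1}{161 + 215}}{3} = \frac{\left(157 - 49\right) \frac{1}{376}}{3} = \frac{108 \cdot \frac{1}{376}}{3} = \frac{1}{3} \cdot \frac{27}{94} = \frac{9}{94} \approx 0.095745$)
$D = 0$
$w D = \frac{9}{94} \cdot 0 = 0$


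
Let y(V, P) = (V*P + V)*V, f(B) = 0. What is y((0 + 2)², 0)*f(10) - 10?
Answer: -10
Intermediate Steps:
y(V, P) = V*(V + P*V) (y(V, P) = (P*V + V)*V = (V + P*V)*V = V*(V + P*V))
y((0 + 2)², 0)*f(10) - 10 = (((0 + 2)²)²*(1 + 0))*0 - 10 = ((2²)²*1)*0 - 10 = (4²*1)*0 - 10 = (16*1)*0 - 10 = 16*0 - 10 = 0 - 10 = -10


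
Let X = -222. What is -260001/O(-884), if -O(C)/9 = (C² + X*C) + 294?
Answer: 4127/139714 ≈ 0.029539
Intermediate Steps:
O(C) = -2646 - 9*C² + 1998*C (O(C) = -9*((C² - 222*C) + 294) = -9*(294 + C² - 222*C) = -2646 - 9*C² + 1998*C)
-260001/O(-884) = -260001/(-2646 - 9*(-884)² + 1998*(-884)) = -260001/(-2646 - 9*781456 - 1766232) = -260001/(-2646 - 7033104 - 1766232) = -260001/(-8801982) = -260001*(-1/8801982) = 4127/139714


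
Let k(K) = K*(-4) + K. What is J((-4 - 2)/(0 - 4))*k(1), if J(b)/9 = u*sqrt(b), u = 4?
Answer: -54*sqrt(6) ≈ -132.27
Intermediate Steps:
k(K) = -3*K (k(K) = -4*K + K = -3*K)
J(b) = 36*sqrt(b) (J(b) = 9*(4*sqrt(b)) = 36*sqrt(b))
J((-4 - 2)/(0 - 4))*k(1) = (36*sqrt((-4 - 2)/(0 - 4)))*(-3*1) = (36*sqrt(-6/(-4)))*(-3) = (36*sqrt(-6*(-1/4)))*(-3) = (36*sqrt(3/2))*(-3) = (36*(sqrt(6)/2))*(-3) = (18*sqrt(6))*(-3) = -54*sqrt(6)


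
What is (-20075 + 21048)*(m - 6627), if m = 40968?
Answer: 33413793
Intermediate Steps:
(-20075 + 21048)*(m - 6627) = (-20075 + 21048)*(40968 - 6627) = 973*34341 = 33413793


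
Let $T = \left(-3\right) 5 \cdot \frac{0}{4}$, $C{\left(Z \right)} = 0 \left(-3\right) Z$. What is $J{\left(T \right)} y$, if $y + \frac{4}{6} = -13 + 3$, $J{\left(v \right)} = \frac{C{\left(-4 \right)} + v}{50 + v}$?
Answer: $0$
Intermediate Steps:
$C{\left(Z \right)} = 0$ ($C{\left(Z \right)} = 0 Z = 0$)
$T = 0$ ($T = - 15 \cdot 0 \cdot \frac{1}{4} = \left(-15\right) 0 = 0$)
$J{\left(v \right)} = \frac{v}{50 + v}$ ($J{\left(v \right)} = \frac{0 + v}{50 + v} = \frac{v}{50 + v}$)
$y = - \frac{32}{3}$ ($y = - \frac{2}{3} + \left(-13 + 3\right) = - \frac{2}{3} - 10 = - \frac{32}{3} \approx -10.667$)
$J{\left(T \right)} y = \frac{0}{50 + 0} \left(- \frac{32}{3}\right) = \frac{0}{50} \left(- \frac{32}{3}\right) = 0 \cdot \frac{1}{50} \left(- \frac{32}{3}\right) = 0 \left(- \frac{32}{3}\right) = 0$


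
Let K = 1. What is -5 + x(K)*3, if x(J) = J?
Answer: -2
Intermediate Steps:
-5 + x(K)*3 = -5 + 1*3 = -5 + 3 = -2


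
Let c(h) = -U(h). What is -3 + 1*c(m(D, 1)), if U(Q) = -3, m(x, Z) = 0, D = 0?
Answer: 0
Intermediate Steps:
c(h) = 3 (c(h) = -1*(-3) = 3)
-3 + 1*c(m(D, 1)) = -3 + 1*3 = -3 + 3 = 0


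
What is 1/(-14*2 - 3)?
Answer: -1/31 ≈ -0.032258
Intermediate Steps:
1/(-14*2 - 3) = 1/(-28 - 3) = 1/(-31) = -1/31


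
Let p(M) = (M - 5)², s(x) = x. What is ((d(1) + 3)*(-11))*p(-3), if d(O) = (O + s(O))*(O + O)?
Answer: -4928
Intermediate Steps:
d(O) = 4*O² (d(O) = (O + O)*(O + O) = (2*O)*(2*O) = 4*O²)
p(M) = (-5 + M)²
((d(1) + 3)*(-11))*p(-3) = ((4*1² + 3)*(-11))*(-5 - 3)² = ((4*1 + 3)*(-11))*(-8)² = ((4 + 3)*(-11))*64 = (7*(-11))*64 = -77*64 = -4928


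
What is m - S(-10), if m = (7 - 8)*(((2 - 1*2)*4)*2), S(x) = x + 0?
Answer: 10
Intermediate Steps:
S(x) = x
m = 0 (m = -(2 - 2)*4*2 = -0*4*2 = -0*2 = -1*0 = 0)
m - S(-10) = 0 - 1*(-10) = 0 + 10 = 10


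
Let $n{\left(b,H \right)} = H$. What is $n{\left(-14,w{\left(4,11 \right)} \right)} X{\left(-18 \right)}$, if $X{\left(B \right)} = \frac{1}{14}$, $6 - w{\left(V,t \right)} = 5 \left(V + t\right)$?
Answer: $- \frac{69}{14} \approx -4.9286$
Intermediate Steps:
$w{\left(V,t \right)} = 6 - 5 V - 5 t$ ($w{\left(V,t \right)} = 6 - 5 \left(V + t\right) = 6 - \left(5 V + 5 t\right) = 6 - 5 V - 5 t$)
$X{\left(B \right)} = \frac{1}{14}$
$n{\left(-14,w{\left(4,11 \right)} \right)} X{\left(-18 \right)} = \left(6 - 20 - 55\right) \frac{1}{14} = \left(-69\right) \frac{1}{14} = - \frac{69}{14}$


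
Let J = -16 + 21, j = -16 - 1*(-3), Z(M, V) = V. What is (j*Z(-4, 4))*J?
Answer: -260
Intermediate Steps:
j = -13 (j = -16 + 3 = -13)
J = 5
(j*Z(-4, 4))*J = -13*4*5 = -52*5 = -260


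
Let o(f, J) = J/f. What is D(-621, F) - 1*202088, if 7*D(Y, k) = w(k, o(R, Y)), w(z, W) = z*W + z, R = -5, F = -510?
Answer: -1478468/7 ≈ -2.1121e+5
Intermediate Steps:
w(z, W) = z + W*z (w(z, W) = W*z + z = z + W*z)
D(Y, k) = k*(1 - Y/5)/7 (D(Y, k) = (k*(1 + Y/(-5)))/7 = (k*(1 + Y*(-⅕)))/7 = (k*(1 - Y/5))/7 = k*(1 - Y/5)/7)
D(-621, F) - 1*202088 = (1/35)*(-510)*(5 - 1*(-621)) - 1*202088 = (1/35)*(-510)*(5 + 621) - 202088 = (1/35)*(-510)*626 - 202088 = -63852/7 - 202088 = -1478468/7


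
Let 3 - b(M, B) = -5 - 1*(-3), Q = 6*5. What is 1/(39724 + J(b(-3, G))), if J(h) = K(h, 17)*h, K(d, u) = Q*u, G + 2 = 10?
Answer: 1/42274 ≈ 2.3655e-5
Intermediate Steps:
G = 8 (G = -2 + 10 = 8)
Q = 30
b(M, B) = 5 (b(M, B) = 3 - (-5 - 1*(-3)) = 3 - (-5 + 3) = 3 - 1*(-2) = 3 + 2 = 5)
K(d, u) = 30*u
J(h) = 510*h (J(h) = (30*17)*h = 510*h)
1/(39724 + J(b(-3, G))) = 1/(39724 + 510*5) = 1/(39724 + 2550) = 1/42274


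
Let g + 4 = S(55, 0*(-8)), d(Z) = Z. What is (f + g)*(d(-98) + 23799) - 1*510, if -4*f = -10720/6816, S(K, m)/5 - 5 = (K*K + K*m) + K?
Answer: 311407644407/852 ≈ 3.6550e+8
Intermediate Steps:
S(K, m) = 25 + 5*K + 5*K² + 5*K*m (S(K, m) = 25 + 5*((K*K + K*m) + K) = 25 + 5*((K² + K*m) + K) = 25 + 5*(K + K² + K*m) = 25 + (5*K + 5*K² + 5*K*m) = 25 + 5*K + 5*K² + 5*K*m)
g = 15421 (g = -4 + (25 + 5*55 + 5*55² + 5*55*(0*(-8))) = -4 + (25 + 275 + 5*3025 + 5*55*0) = -4 + (25 + 275 + 15125 + 0) = -4 + 15425 = 15421)
f = 335/852 (f = -(-2680)/6816 = -¼*(-335/213) = 335/852 ≈ 0.39319)
(f + g)*(d(-98) + 23799) - 1*510 = (335/852 + 15421)*(-98 + 23799) - 1*510 = (13139027/852)*23701 - 510 = 311408078927/852 - 510 = 311407644407/852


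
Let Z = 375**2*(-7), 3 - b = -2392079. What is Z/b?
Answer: -140625/341726 ≈ -0.41151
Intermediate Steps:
b = 2392082 (b = 3 - 1*(-2392079) = 3 + 2392079 = 2392082)
Z = -984375 (Z = 140625*(-7) = -984375)
Z/b = -984375/2392082 = -984375*1/2392082 = -140625/341726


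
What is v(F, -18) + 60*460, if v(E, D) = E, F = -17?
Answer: 27583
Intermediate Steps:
v(F, -18) + 60*460 = -17 + 60*460 = -17 + 27600 = 27583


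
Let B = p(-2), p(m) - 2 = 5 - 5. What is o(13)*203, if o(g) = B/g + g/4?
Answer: 35931/52 ≈ 690.98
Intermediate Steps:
p(m) = 2 (p(m) = 2 + (5 - 5) = 2 + 0 = 2)
B = 2
o(g) = 2/g + g/4
o(13)*203 = (2/13 + (¼)*13)*203 = (2*(1/13) + 13/4)*203 = (2/13 + 13/4)*203 = (177/52)*203 = 35931/52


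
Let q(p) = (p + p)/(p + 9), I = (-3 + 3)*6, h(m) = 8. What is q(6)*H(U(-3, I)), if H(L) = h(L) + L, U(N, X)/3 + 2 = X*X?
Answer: 8/5 ≈ 1.6000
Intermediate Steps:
I = 0 (I = 0*6 = 0)
U(N, X) = -6 + 3*X**2 (U(N, X) = -6 + 3*(X*X) = -6 + 3*X**2)
q(p) = 2*p/(9 + p) (q(p) = (2*p)/(9 + p) = 2*p/(9 + p))
H(L) = 8 + L
q(6)*H(U(-3, I)) = (2*6/(9 + 6))*(8 + (-6 + 3*0**2)) = (2*6/15)*(8 + (-6 + 3*0)) = (2*6*(1/15))*(8 + (-6 + 0)) = 4*(8 - 6)/5 = (4/5)*2 = 8/5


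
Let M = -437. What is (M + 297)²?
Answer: 19600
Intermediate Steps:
(M + 297)² = (-437 + 297)² = (-140)² = 19600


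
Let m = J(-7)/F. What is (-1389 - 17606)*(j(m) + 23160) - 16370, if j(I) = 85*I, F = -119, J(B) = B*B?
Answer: -439275745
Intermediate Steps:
J(B) = B**2
m = -7/17 (m = (-7)**2/(-119) = 49*(-1/119) = -7/17 ≈ -0.41176)
(-1389 - 17606)*(j(m) + 23160) - 16370 = (-1389 - 17606)*(85*(-7/17) + 23160) - 16370 = -18995*(-35 + 23160) - 16370 = -18995*23125 - 16370 = -439259375 - 16370 = -439275745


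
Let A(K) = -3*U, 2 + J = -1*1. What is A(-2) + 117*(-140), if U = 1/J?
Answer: -16379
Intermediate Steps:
J = -3 (J = -2 - 1*1 = -2 - 1 = -3)
U = -1/3 (U = 1/(-3) = -1/3 ≈ -0.33333)
A(K) = 1 (A(K) = -3*(-1/3) = 1)
A(-2) + 117*(-140) = 1 + 117*(-140) = 1 - 16380 = -16379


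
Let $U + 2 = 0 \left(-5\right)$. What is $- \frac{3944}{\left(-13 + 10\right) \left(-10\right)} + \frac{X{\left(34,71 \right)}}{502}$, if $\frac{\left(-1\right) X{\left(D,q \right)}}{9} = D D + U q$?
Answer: $- \frac{563417}{3765} \approx -149.65$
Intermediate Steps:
$U = -2$ ($U = -2 + 0 \left(-5\right) = -2 + 0 = -2$)
$X{\left(D,q \right)} = - 9 D^{2} + 18 q$ ($X{\left(D,q \right)} = - 9 \left(D D - 2 q\right) = - 9 \left(D^{2} - 2 q\right) = - 9 D^{2} + 18 q$)
$- \frac{3944}{\left(-13 + 10\right) \left(-10\right)} + \frac{X{\left(34,71 \right)}}{502} = - \frac{3944}{\left(-13 + 10\right) \left(-10\right)} + \frac{- 9 \cdot 34^{2} + 18 \cdot 71}{502} = - \frac{3944}{\left(-3\right) \left(-10\right)} + \left(\left(-9\right) 1156 + 1278\right) \frac{1}{502} = - \frac{3944}{30} + \left(-10404 + 1278\right) \frac{1}{502} = \left(-3944\right) \frac{1}{30} - \frac{4563}{251} = - \frac{1972}{15} - \frac{4563}{251} = - \frac{563417}{3765}$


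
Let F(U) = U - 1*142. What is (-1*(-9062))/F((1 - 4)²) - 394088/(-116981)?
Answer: -1007668118/15558473 ≈ -64.766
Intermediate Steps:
F(U) = -142 + U (F(U) = U - 142 = -142 + U)
(-1*(-9062))/F((1 - 4)²) - 394088/(-116981) = (-1*(-9062))/(-142 + (1 - 4)²) - 394088/(-116981) = 9062/(-142 + (-3)²) - 394088*(-1/116981) = 9062/(-142 + 9) + 394088/116981 = 9062/(-133) + 394088/116981 = 9062*(-1/133) + 394088/116981 = -9062/133 + 394088/116981 = -1007668118/15558473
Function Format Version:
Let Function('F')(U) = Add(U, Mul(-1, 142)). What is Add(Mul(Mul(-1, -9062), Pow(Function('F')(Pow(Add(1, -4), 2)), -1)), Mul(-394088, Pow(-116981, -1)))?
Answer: Rational(-1007668118, 15558473) ≈ -64.766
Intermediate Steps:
Function('F')(U) = Add(-142, U) (Function('F')(U) = Add(U, -142) = Add(-142, U))
Add(Mul(Mul(-1, -9062), Pow(Function('F')(Pow(Add(1, -4), 2)), -1)), Mul(-394088, Pow(-116981, -1))) = Add(Mul(Mul(-1, -9062), Pow(Add(-142, Pow(Add(1, -4), 2)), -1)), Mul(-394088, Pow(-116981, -1))) = Add(Mul(9062, Pow(Add(-142, Pow(-3, 2)), -1)), Mul(-394088, Rational(-1, 116981))) = Add(Mul(9062, Pow(Add(-142, 9), -1)), Rational(394088, 116981)) = Add(Mul(9062, Pow(-133, -1)), Rational(394088, 116981)) = Add(Mul(9062, Rational(-1, 133)), Rational(394088, 116981)) = Add(Rational(-9062, 133), Rational(394088, 116981)) = Rational(-1007668118, 15558473)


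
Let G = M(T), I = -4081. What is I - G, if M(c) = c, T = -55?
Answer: -4026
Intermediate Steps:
G = -55
I - G = -4081 - 1*(-55) = -4081 + 55 = -4026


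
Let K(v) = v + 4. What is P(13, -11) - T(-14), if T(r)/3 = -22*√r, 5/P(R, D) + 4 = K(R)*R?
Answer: 5/217 + 66*I*√14 ≈ 0.023041 + 246.95*I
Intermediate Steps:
K(v) = 4 + v
P(R, D) = 5/(-4 + R*(4 + R)) (P(R, D) = 5/(-4 + (4 + R)*R) = 5/(-4 + R*(4 + R)))
T(r) = -66*√r (T(r) = 3*(-22*√r) = -66*√r)
P(13, -11) - T(-14) = 5/(-4 + 13*(4 + 13)) - (-66)*√(-14) = 5/(-4 + 13*17) - (-66)*I*√14 = 5/(-4 + 221) - (-66)*I*√14 = 5/217 + 66*I*√14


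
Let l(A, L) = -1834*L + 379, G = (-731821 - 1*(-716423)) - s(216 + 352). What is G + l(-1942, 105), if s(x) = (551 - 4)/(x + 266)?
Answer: -173129773/834 ≈ -2.0759e+5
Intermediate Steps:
s(x) = 547/(266 + x)
G = -12842479/834 (G = (-731821 - 1*(-716423)) - 547/(266 + (216 + 352)) = (-731821 + 716423) - 547/(266 + 568) = -15398 - 547/834 = -12842479/834 ≈ -15399.)
l(A, L) = 379 - 1834*L
G + l(-1942, 105) = -12842479/834 + (379 - 1834*105) = -12842479/834 + (379 - 192570) = -12842479/834 - 192191 = -173129773/834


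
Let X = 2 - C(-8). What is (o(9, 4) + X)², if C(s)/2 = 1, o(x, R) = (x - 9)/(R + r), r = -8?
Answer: 0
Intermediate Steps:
o(x, R) = (-9 + x)/(-8 + R) (o(x, R) = (x - 9)/(R - 8) = (-9 + x)/(-8 + R))
C(s) = 2 (C(s) = 2*1 = 2)
X = 0 (X = 2 - 1*2 = 2 - 2 = 0)
(o(9, 4) + X)² = ((-9 + 9)/(-8 + 4) + 0)² = (0/(-4) + 0)² = (-¼*0 + 0)² = (0 + 0)² = 0² = 0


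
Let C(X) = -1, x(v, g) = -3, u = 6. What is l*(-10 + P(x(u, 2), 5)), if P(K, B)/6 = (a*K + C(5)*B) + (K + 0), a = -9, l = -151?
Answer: -15704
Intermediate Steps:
P(K, B) = -48*K - 6*B (P(K, B) = 6*((-9*K - B) + (K + 0)) = 6*((-B - 9*K) + K) = 6*(-B - 8*K) = -48*K - 6*B)
l*(-10 + P(x(u, 2), 5)) = -151*(-10 + (-48*(-3) - 6*5)) = -151*(-10 + (144 - 30)) = -151*(-10 + 114) = -151*104 = -15704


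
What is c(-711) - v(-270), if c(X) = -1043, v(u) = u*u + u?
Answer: -73673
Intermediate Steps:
v(u) = u + u² (v(u) = u² + u = u + u²)
c(-711) - v(-270) = -1043 - (-270)*(1 - 270) = -1043 - (-270)*(-269) = -1043 - 1*72630 = -1043 - 72630 = -73673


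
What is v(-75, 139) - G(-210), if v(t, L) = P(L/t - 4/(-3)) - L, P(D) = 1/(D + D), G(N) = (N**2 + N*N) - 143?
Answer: -2293121/26 ≈ -88197.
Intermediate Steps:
G(N) = -143 + 2*N**2 (G(N) = (N**2 + N**2) - 143 = 2*N**2 - 143 = -143 + 2*N**2)
P(D) = 1/(2*D)
v(t, L) = 1/(2*(4/3 + L/t)) - L (v(t, L) = 1/(2*(L/t - 4/(-3))) - L = 1/(2*(L/t - 4*(-1/3))) - L = 1/(2*(L/t + 4/3)) - L = 1/(2*(4/3 + L/t)) - L)
v(-75, 139) - G(-210) = (1/(2*(4/3 + 139/(-75))) - 1*139) - (-143 + 2*(-210)**2) = (1/(2*(4/3 + 139*(-1/75))) - 139) - (-143 + 2*44100) = (1/(2*(4/3 - 139/75)) - 139) - (-143 + 88200) = (1/(2*(-13/25)) - 139) - 1*88057 = ((1/2)*(-25/13) - 139) - 88057 = (-25/26 - 139) - 88057 = -3639/26 - 88057 = -2293121/26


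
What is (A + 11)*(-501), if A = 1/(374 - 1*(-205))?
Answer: -1063790/193 ≈ -5511.9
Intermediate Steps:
A = 1/579 (A = 1/(374 + 205) = 1/579 ≈ 0.0017271)
(A + 11)*(-501) = (1/579 + 11)*(-501) = (6370/579)*(-501) = -1063790/193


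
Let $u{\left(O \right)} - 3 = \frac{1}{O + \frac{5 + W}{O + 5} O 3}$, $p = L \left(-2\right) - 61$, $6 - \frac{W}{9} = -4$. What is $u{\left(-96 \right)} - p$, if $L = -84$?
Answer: $- \frac{1936805}{18624} \approx -104.0$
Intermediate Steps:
$W = 90$ ($W = 54 - -36 = 54 + 36 = 90$)
$p = 107$ ($p = \left(-84\right) \left(-2\right) - 61 = 168 - 61 = 107$)
$u{\left(O \right)} = 3 + \frac{1}{O + \frac{285 O}{5 + O}}$ ($u{\left(O \right)} = 3 + \frac{1}{O + \frac{5 + 90}{O + 5} O 3} = 3 + \frac{1}{O + \frac{95}{5 + O} O 3} = 3 + \frac{1}{O + \frac{95 O}{5 + O} 3} = 3 + \frac{1}{O + \frac{285 O}{5 + O}}$)
$u{\left(-96 \right)} - p = \frac{5 + 3 \left(-96\right)^{2} + 871 \left(-96\right)}{\left(-96\right) \left(290 - 96\right)} - 107 = - \frac{5 + 3 \cdot 9216 - 83616}{96 \cdot 194} - 107 = \left(- \frac{1}{96}\right) \frac{1}{194} \left(5 + 27648 - 83616\right) - 107 = \left(- \frac{1}{96}\right) \frac{1}{194} \left(-55963\right) - 107 = \frac{55963}{18624} - 107 = - \frac{1936805}{18624}$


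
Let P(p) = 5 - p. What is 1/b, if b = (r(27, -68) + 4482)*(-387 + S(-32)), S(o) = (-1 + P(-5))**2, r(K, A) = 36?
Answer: -1/1382508 ≈ -7.2332e-7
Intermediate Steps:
S(o) = 81 (S(o) = (-1 + (5 - 1*(-5)))**2 = (-1 + (5 + 5))**2 = (-1 + 10)**2 = 9**2 = 81)
b = -1382508 (b = (36 + 4482)*(-387 + 81) = 4518*(-306) = -1382508)
1/b = 1/(-1382508) = -1/1382508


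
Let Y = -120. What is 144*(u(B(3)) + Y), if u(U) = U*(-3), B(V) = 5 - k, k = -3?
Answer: -20736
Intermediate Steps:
B(V) = 8 (B(V) = 5 - 1*(-3) = 5 + 3 = 8)
u(U) = -3*U
144*(u(B(3)) + Y) = 144*(-3*8 - 120) = 144*(-24 - 120) = 144*(-144) = -20736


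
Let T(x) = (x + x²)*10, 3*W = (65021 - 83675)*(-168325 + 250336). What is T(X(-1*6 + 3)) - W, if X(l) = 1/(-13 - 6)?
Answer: 184089927498/361 ≈ 5.0994e+8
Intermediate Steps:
X(l) = -1/19 (X(l) = 1/(-19) = -1/19)
W = -509944398 (W = ((65021 - 83675)*(-168325 + 250336))/3 = (-18654*82011)/3 = (⅓)*(-1529833194) = -509944398)
T(x) = 10*x + 10*x²
T(X(-1*6 + 3)) - W = 10*(-1/19)*(1 - 1/19) - 1*(-509944398) = 10*(-1/19)*(18/19) + 509944398 = -180/361 + 509944398 = 184089927498/361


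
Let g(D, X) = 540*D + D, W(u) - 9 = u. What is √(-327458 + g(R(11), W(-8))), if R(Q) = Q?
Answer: 3*I*√35723 ≈ 567.02*I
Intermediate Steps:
W(u) = 9 + u
g(D, X) = 541*D
√(-327458 + g(R(11), W(-8))) = √(-327458 + 541*11) = √(-327458 + 5951) = √(-321507) = 3*I*√35723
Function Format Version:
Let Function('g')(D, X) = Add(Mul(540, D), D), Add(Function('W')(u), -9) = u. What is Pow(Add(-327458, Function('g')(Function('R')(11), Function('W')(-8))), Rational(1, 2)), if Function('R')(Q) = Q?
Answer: Mul(3, I, Pow(35723, Rational(1, 2))) ≈ Mul(567.02, I)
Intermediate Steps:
Function('W')(u) = Add(9, u)
Function('g')(D, X) = Mul(541, D)
Pow(Add(-327458, Function('g')(Function('R')(11), Function('W')(-8))), Rational(1, 2)) = Pow(Add(-327458, Mul(541, 11)), Rational(1, 2)) = Pow(Add(-327458, 5951), Rational(1, 2)) = Pow(-321507, Rational(1, 2)) = Mul(3, I, Pow(35723, Rational(1, 2)))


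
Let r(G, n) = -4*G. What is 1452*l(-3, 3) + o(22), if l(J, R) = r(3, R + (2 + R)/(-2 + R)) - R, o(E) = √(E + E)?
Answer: -21780 + 2*√11 ≈ -21773.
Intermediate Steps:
o(E) = √2*√E (o(E) = √(2*E) = √2*√E)
l(J, R) = -12 - R (l(J, R) = -4*3 - R = -12 - R)
1452*l(-3, 3) + o(22) = 1452*(-12 - 1*3) + √2*√22 = 1452*(-12 - 3) + 2*√11 = 1452*(-15) + 2*√11 = -21780 + 2*√11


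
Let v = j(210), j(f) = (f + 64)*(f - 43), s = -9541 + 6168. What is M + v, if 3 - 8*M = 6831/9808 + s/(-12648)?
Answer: 5676383964907/124051584 ≈ 45758.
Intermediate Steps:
s = -3373
M = 31584235/124051584 (M = 3/8 - (6831/9808 - 3373/(-12648))/8 = 3/8 - (6831*(1/9808) - 3373*(-1/12648))/8 = 3/8 - (6831/9808 + 3373/12648)/8 = 3/8 - ⅛*14935109/15506448 = 3/8 - 14935109/124051584 = 31584235/124051584 ≈ 0.25461)
j(f) = (-43 + f)*(64 + f) (j(f) = (64 + f)*(-43 + f) = (-43 + f)*(64 + f))
v = 45758 (v = -2752 + 210² + 21*210 = -2752 + 44100 + 4410 = 45758)
M + v = 31584235/124051584 + 45758 = 5676383964907/124051584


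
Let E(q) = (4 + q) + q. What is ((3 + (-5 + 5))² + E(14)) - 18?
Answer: 23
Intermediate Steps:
E(q) = 4 + 2*q
((3 + (-5 + 5))² + E(14)) - 18 = ((3 + (-5 + 5))² + (4 + 2*14)) - 18 = ((3 + 0)² + (4 + 28)) - 18 = (3² + 32) - 18 = (9 + 32) - 18 = 41 - 18 = 23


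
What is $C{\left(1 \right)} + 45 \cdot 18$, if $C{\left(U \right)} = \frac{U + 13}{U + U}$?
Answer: $817$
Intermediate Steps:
$C{\left(U \right)} = \frac{13 + U}{2 U}$
$C{\left(1 \right)} + 45 \cdot 18 = \frac{13 + 1}{2 \cdot 1} + 45 \cdot 18 = \frac{1}{2} \cdot 1 \cdot 14 + 810 = 7 + 810 = 817$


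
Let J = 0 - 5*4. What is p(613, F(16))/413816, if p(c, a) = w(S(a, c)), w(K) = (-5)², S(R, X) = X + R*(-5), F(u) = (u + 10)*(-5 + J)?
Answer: 25/413816 ≈ 6.0413e-5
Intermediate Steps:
J = -20 (J = 0 - 20 = -20)
F(u) = -250 - 25*u (F(u) = (u + 10)*(-5 - 20) = (10 + u)*(-25) = -250 - 25*u)
S(R, X) = X - 5*R
w(K) = 25
p(c, a) = 25
p(613, F(16))/413816 = 25/413816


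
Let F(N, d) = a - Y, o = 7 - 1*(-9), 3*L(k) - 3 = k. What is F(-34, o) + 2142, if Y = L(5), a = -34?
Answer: 6316/3 ≈ 2105.3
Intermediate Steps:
L(k) = 1 + k/3
Y = 8/3 (Y = 1 + (⅓)*5 = 1 + 5/3 = 8/3 ≈ 2.6667)
o = 16 (o = 7 + 9 = 16)
F(N, d) = -110/3 (F(N, d) = -34 - 1*8/3 = -34 - 8/3 = -110/3)
F(-34, o) + 2142 = -110/3 + 2142 = 6316/3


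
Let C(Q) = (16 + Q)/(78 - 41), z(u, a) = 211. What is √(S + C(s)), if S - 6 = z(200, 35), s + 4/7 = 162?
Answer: √14878255/259 ≈ 14.893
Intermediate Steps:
s = 1130/7 (s = -4/7 + 162 = 1130/7 ≈ 161.43)
C(Q) = 16/37 + Q/37 (C(Q) = (16 + Q)/37 = (16 + Q)*(1/37) = 16/37 + Q/37)
S = 217 (S = 6 + 211 = 217)
√(S + C(s)) = √(217 + (16/37 + (1/37)*(1130/7))) = √(217 + (16/37 + 1130/259)) = √(217 + 1242/259) = √(57445/259) = √14878255/259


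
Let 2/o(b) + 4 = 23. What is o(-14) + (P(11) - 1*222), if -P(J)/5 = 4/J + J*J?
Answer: -173201/209 ≈ -828.71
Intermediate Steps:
o(b) = 2/19 (o(b) = 2/(-4 + 23) = 2/19)
P(J) = -20/J - 5*J² (P(J) = -5*(4/J + J*J) = -5*(4/J + J²) = -5*(J² + 4/J) = -20/J - 5*J²)
o(-14) + (P(11) - 1*222) = 2/19 + (5*(-4 - 1*11³)/11 - 1*222) = 2/19 + (5*(1/11)*(-4 - 1*1331) - 222) = 2/19 + (5*(1/11)*(-4 - 1331) - 222) = 2/19 + (5*(1/11)*(-1335) - 222) = 2/19 + (-6675/11 - 222) = 2/19 - 9117/11 = -173201/209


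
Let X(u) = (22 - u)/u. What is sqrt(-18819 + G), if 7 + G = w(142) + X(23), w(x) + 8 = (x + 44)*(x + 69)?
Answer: 5*sqrt(431917)/23 ≈ 142.87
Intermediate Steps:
w(x) = -8 + (44 + x)*(69 + x) (w(x) = -8 + (x + 44)*(x + 69) = -8 + (44 + x)*(69 + x))
X(u) = (22 - u)/u
G = 902312/23 (G = -7 + ((3028 + 142**2 + 113*142) + (22 - 1*23)/23) = -7 + ((3028 + 20164 + 16046) + (22 - 23)/23) = -7 + (39238 + (1/23)*(-1)) = -7 + (39238 - 1/23) = -7 + 902473/23 = 902312/23 ≈ 39231.)
sqrt(-18819 + G) = sqrt(-18819 + 902312/23) = sqrt(469475/23) = 5*sqrt(431917)/23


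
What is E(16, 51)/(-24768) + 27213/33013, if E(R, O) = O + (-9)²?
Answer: 55804489/68138832 ≈ 0.81898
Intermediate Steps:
E(R, O) = 81 + O (E(R, O) = O + 81 = 81 + O)
E(16, 51)/(-24768) + 27213/33013 = (81 + 51)/(-24768) + 27213/33013 = 132*(-1/24768) + 27213*(1/33013) = -11/2064 + 27213/33013 = 55804489/68138832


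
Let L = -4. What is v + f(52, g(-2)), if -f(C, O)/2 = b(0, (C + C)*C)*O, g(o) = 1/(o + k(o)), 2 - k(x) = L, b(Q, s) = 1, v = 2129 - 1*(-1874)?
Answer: 8005/2 ≈ 4002.5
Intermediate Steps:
v = 4003 (v = 2129 + 1874 = 4003)
k(x) = 6 (k(x) = 2 - 1*(-4) = 2 + 4 = 6)
g(o) = 1/(6 + o) (g(o) = 1/(o + 6) = 1/(6 + o))
f(C, O) = -2*O
v + f(52, g(-2)) = 4003 - 2/(6 - 2) = 4003 - 2/4 = 4003 - 2*1/4 = 4003 - 1/2 = 8005/2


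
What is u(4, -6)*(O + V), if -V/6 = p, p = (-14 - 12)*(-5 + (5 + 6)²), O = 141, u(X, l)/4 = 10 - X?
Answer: 437688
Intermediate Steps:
u(X, l) = 40 - 4*X (u(X, l) = 4*(10 - X) = 40 - 4*X)
p = -3016 (p = -26*(-5 + 11²) = -26*(-5 + 121) = -26*116 = -3016)
V = 18096 (V = -6*(-3016) = 18096)
u(4, -6)*(O + V) = (40 - 4*4)*(141 + 18096) = (40 - 16)*18237 = 24*18237 = 437688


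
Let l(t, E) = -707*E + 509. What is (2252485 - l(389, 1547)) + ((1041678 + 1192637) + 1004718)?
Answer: 6584738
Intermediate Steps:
l(t, E) = 509 - 707*E
(2252485 - l(389, 1547)) + ((1041678 + 1192637) + 1004718) = (2252485 - (509 - 707*1547)) + ((1041678 + 1192637) + 1004718) = (2252485 - (509 - 1093729)) + (2234315 + 1004718) = (2252485 - 1*(-1093220)) + 3239033 = (2252485 + 1093220) + 3239033 = 3345705 + 3239033 = 6584738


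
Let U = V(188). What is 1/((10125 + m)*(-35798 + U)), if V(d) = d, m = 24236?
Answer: -1/1223595210 ≈ -8.1726e-10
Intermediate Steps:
U = 188
1/((10125 + m)*(-35798 + U)) = 1/((10125 + 24236)*(-35798 + 188)) = 1/(34361*(-35610)) = 1/(-1223595210) = -1/1223595210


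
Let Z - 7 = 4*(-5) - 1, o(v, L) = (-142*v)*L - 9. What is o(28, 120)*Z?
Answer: 6679806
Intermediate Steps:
o(v, L) = -9 - 142*L*v (o(v, L) = -142*L*v - 9 = -9 - 142*L*v)
Z = -14 (Z = 7 + (4*(-5) - 1) = 7 + (-20 - 1) = 7 - 21 = -14)
o(28, 120)*Z = (-9 - 142*120*28)*(-14) = (-9 - 477120)*(-14) = -477129*(-14) = 6679806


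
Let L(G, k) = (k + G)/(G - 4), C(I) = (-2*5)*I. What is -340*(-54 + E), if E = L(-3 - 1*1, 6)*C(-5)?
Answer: 22610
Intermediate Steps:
C(I) = -10*I
L(G, k) = (G + k)/(-4 + G)
E = -25/2 (E = (((-3 - 1*1) + 6)/(-4 + (-3 - 1*1)))*(-10*(-5)) = (((-3 - 1) + 6)/(-4 + (-3 - 1)))*50 = ((-4 + 6)/(-4 - 4))*50 = (2/(-8))*50 = -1/8*2*50 = -1/4*50 = -25/2 ≈ -12.500)
-340*(-54 + E) = -340*(-54 - 25/2) = -340*(-133/2) = 22610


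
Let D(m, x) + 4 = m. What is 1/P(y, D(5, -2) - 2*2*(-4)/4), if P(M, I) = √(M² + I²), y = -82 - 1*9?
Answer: √8306/8306 ≈ 0.010972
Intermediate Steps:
D(m, x) = -4 + m
y = -91 (y = -82 - 9 = -91)
P(M, I) = √(I² + M²)
1/P(y, D(5, -2) - 2*2*(-4)/4) = 1/(√(((-4 + 5) - 2*2*(-4)/4)² + (-91)²)) = 1/(√((1 - (-16)/4)² + 8281)) = 1/(√((1 - 2*(-2))² + 8281)) = 1/(√((1 + 4)² + 8281)) = 1/(√(5² + 8281)) = 1/(√(25 + 8281)) = 1/(√8306) = √8306/8306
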